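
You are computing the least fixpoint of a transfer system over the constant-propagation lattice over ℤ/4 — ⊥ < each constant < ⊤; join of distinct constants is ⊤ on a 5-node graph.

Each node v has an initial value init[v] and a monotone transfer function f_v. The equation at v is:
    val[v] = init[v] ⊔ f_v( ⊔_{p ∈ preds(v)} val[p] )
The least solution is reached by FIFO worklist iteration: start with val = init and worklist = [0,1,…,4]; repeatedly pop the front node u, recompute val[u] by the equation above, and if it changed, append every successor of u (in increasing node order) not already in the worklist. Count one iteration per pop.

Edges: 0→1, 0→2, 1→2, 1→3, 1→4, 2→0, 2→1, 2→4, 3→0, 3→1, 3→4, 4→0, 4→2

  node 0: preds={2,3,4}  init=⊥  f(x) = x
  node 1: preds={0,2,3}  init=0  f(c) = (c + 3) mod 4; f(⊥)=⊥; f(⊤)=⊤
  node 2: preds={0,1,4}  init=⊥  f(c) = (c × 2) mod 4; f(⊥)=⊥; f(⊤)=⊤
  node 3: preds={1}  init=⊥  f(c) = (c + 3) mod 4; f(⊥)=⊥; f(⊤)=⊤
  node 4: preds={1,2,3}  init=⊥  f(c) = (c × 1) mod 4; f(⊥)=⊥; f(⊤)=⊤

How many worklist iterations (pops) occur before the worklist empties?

Trace (12 dequeues):
  [1] u=0 | in ⊥ | out ⊥ | ==
  [2] u=1 | in ⊥ | out 0 | ==
  [3] u=2 | in 0 | out 0 | prev ⊥ | push {0,1}
  [4] u=3 | in 0 | out 3 | prev ⊥ | push {}
  [5] u=4 | in ⊤ | out ⊤ | prev ⊥ | push {2}
  [6] u=0 | in ⊤ | out ⊤ | prev ⊥ | push {}
  [7] u=1 | in ⊤ | out ⊤ | prev 0 | push {3,4}
  [8] u=2 | in ⊤ | out ⊤ | prev 0 | push {0,1}
  [9] u=3 | in ⊤ | out ⊤ | prev 3 | push {}
  [10] u=4 | in ⊤ | out ⊤ | ==
  [11] u=0 | in ⊤ | out ⊤ | ==
  [12] u=1 | in ⊤ | out ⊤ | ==

Converged values:
  [0] ⊤
  [1] ⊤
  [2] ⊤
  [3] ⊤
  [4] ⊤

12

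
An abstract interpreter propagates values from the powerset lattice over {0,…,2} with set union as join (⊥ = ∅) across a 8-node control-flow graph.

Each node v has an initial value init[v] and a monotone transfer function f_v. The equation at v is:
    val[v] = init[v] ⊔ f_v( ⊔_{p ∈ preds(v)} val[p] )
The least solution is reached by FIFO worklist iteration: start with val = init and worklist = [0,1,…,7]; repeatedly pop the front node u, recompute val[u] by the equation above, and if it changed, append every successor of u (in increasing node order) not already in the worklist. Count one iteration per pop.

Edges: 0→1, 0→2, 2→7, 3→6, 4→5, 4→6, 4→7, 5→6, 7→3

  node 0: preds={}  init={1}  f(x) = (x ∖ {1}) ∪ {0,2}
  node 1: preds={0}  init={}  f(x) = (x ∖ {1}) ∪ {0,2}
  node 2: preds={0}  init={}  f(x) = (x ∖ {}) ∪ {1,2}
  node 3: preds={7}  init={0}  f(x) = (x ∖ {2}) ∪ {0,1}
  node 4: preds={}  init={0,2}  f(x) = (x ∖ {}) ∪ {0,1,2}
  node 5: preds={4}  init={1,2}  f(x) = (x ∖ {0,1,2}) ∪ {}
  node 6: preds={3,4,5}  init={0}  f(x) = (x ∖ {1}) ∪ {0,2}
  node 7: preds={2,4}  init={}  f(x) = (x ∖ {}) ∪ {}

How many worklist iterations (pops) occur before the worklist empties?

9

Iteration log — 9 steps:
  step 1. node 0  ⊔preds={}  new={0,1,2}  old={1}  +wl: 
  step 2. node 1  ⊔preds={0,1,2}  new={0,2}  old={}  +wl: 
  step 3. node 2  ⊔preds={0,1,2}  new={0,1,2}  old={}  +wl: 
  step 4. node 3  ⊔preds={}  new={0,1}  old={0}  +wl: 
  step 5. node 4  ⊔preds={}  new={0,1,2}  old={0,2}  +wl: 
  step 6. node 5  ⊔preds={0,1,2}  new={1,2}  stable
  step 7. node 6  ⊔preds={0,1,2}  new={0,2}  old={0}  +wl: 
  step 8. node 7  ⊔preds={0,1,2}  new={0,1,2}  old={}  +wl: 3
  step 9. node 3  ⊔preds={0,1,2}  new={0,1}  stable

Least fixpoint reached:
  node 0: {0,1,2}
  node 1: {0,2}
  node 2: {0,1,2}
  node 3: {0,1}
  node 4: {0,1,2}
  node 5: {1,2}
  node 6: {0,2}
  node 7: {0,1,2}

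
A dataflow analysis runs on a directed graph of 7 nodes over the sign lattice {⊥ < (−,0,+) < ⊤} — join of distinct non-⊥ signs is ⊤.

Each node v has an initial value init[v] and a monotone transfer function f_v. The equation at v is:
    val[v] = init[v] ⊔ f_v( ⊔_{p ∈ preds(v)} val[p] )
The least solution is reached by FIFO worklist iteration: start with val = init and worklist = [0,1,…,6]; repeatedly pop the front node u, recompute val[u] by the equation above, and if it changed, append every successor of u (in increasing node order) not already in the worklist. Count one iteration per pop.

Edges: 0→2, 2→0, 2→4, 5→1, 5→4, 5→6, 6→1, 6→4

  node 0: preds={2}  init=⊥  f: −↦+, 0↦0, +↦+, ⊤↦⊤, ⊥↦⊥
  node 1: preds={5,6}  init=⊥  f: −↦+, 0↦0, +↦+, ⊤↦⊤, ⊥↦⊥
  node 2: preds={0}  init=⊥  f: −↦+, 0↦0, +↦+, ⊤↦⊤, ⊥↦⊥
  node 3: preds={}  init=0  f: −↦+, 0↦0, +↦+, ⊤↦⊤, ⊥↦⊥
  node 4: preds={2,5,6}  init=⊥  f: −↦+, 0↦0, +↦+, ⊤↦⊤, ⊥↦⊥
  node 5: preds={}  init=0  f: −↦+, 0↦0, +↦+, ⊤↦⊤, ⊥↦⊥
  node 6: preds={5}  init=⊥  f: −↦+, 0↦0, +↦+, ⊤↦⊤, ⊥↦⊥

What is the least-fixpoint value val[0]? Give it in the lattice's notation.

Iteration log — 9 steps:
  step 1. node 0  ⊔preds=⊥  new=⊥  stable
  step 2. node 1  ⊔preds=0  new=0  old=⊥  +wl: 
  step 3. node 2  ⊔preds=⊥  new=⊥  stable
  step 4. node 3  ⊔preds=⊥  new=0  stable
  step 5. node 4  ⊔preds=0  new=0  old=⊥  +wl: 
  step 6. node 5  ⊔preds=⊥  new=0  stable
  step 7. node 6  ⊔preds=0  new=0  old=⊥  +wl: 1,4
  step 8. node 1  ⊔preds=0  new=0  stable
  step 9. node 4  ⊔preds=0  new=0  stable

Least fixpoint reached:
  node 0: ⊥
  node 1: 0
  node 2: ⊥
  node 3: 0
  node 4: 0
  node 5: 0
  node 6: 0

⊥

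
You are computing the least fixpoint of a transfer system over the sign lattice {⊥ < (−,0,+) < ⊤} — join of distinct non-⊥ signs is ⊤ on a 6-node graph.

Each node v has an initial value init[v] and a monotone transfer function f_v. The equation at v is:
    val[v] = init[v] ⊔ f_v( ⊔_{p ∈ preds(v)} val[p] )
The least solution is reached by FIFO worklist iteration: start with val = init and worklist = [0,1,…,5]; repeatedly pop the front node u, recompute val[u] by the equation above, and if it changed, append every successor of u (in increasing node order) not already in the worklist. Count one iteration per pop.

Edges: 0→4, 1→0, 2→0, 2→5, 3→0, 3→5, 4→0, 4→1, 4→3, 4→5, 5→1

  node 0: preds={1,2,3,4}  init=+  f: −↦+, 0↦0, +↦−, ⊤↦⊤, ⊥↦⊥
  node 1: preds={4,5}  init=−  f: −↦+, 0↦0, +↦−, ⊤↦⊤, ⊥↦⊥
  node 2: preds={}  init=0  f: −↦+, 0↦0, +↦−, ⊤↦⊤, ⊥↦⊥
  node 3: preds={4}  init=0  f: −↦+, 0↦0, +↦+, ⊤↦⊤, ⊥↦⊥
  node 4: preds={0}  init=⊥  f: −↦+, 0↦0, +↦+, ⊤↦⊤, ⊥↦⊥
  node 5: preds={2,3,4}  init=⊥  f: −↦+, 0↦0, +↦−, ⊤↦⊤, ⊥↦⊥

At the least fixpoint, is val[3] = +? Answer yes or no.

Worklist (11 pops):
  #1 pop 0: in=⊤ → ⊤ (was +); enqueue []
  #2 pop 1: in=⊥ → − (no change)
  #3 pop 2: in=⊥ → 0 (no change)
  #4 pop 3: in=⊥ → 0 (no change)
  #5 pop 4: in=⊤ → ⊤ (was ⊥); enqueue [0,1,3]
  #6 pop 5: in=⊤ → ⊤ (was ⊥); enqueue []
  #7 pop 0: in=⊤ → ⊤ (no change)
  #8 pop 1: in=⊤ → ⊤ (was −); enqueue [0]
  #9 pop 3: in=⊤ → ⊤ (was 0); enqueue [5]
  #10 pop 0: in=⊤ → ⊤ (no change)
  #11 pop 5: in=⊤ → ⊤ (no change)

Fixpoint:
  val[0] = ⊤
  val[1] = ⊤
  val[2] = 0
  val[3] = ⊤
  val[4] = ⊤
  val[5] = ⊤

no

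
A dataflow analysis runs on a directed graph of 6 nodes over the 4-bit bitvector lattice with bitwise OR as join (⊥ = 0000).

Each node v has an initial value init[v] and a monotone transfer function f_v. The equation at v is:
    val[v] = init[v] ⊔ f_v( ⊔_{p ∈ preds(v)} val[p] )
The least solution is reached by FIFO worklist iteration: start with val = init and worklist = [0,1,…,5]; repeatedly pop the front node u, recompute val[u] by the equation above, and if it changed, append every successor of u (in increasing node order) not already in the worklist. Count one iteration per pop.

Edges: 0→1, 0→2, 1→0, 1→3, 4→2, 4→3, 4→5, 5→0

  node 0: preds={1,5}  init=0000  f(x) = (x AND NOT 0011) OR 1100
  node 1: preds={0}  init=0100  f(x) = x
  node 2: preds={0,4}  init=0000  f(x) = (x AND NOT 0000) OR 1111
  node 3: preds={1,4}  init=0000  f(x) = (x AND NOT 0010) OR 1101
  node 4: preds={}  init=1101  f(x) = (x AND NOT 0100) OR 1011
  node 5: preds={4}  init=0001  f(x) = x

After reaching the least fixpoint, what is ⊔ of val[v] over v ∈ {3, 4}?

1111

Trace (9 dequeues):
  [1] u=0 | in 0101 | out 1100 | prev 0000 | push {}
  [2] u=1 | in 1100 | out 1100 | prev 0100 | push {0}
  [3] u=2 | in 1101 | out 1111 | prev 0000 | push {}
  [4] u=3 | in 1101 | out 1101 | prev 0000 | push {}
  [5] u=4 | in 0000 | out 1111 | prev 1101 | push {2,3}
  [6] u=5 | in 1111 | out 1111 | prev 0001 | push {}
  [7] u=0 | in 1111 | out 1100 | ==
  [8] u=2 | in 1111 | out 1111 | ==
  [9] u=3 | in 1111 | out 1101 | ==

Converged values:
  [0] 1100
  [1] 1100
  [2] 1111
  [3] 1101
  [4] 1111
  [5] 1111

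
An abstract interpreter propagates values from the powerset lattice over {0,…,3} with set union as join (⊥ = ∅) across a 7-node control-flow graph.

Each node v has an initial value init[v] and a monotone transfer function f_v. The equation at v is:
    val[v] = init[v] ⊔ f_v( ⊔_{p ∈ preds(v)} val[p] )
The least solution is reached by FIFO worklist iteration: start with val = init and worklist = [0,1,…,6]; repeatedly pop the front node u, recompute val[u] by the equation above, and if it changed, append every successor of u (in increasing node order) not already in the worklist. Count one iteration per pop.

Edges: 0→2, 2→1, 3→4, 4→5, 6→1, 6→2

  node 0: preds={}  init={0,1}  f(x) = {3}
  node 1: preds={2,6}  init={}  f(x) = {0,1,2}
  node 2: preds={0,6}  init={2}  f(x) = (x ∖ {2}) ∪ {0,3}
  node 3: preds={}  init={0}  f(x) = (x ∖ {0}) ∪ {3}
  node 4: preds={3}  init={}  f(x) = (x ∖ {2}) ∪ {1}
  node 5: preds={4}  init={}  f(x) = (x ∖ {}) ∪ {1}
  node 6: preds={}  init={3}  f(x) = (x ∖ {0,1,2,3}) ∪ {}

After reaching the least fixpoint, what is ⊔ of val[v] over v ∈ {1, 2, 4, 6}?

Iteration log — 8 steps:
  step 1. node 0  ⊔preds={}  new={0,1,3}  old={0,1}  +wl: 
  step 2. node 1  ⊔preds={2,3}  new={0,1,2}  old={}  +wl: 
  step 3. node 2  ⊔preds={0,1,3}  new={0,1,2,3}  old={2}  +wl: 1
  step 4. node 3  ⊔preds={}  new={0,3}  old={0}  +wl: 
  step 5. node 4  ⊔preds={0,3}  new={0,1,3}  old={}  +wl: 
  step 6. node 5  ⊔preds={0,1,3}  new={0,1,3}  old={}  +wl: 
  step 7. node 6  ⊔preds={}  new={3}  stable
  step 8. node 1  ⊔preds={0,1,2,3}  new={0,1,2}  stable

Least fixpoint reached:
  node 0: {0,1,3}
  node 1: {0,1,2}
  node 2: {0,1,2,3}
  node 3: {0,3}
  node 4: {0,1,3}
  node 5: {0,1,3}
  node 6: {3}

{0,1,2,3}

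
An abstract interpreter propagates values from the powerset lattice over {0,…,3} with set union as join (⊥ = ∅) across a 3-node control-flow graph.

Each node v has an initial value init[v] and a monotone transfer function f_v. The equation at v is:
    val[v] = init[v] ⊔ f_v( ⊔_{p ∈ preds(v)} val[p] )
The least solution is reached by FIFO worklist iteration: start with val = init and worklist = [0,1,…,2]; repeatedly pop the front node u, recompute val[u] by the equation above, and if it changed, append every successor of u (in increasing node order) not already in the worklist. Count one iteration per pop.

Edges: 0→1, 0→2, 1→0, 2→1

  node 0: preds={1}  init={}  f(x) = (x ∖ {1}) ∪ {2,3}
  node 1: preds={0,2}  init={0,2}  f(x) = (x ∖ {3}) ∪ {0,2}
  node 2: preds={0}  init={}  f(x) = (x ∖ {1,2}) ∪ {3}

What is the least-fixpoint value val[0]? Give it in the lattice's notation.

Iteration log — 4 steps:
  step 1. node 0  ⊔preds={0,2}  new={0,2,3}  old={}  +wl: 
  step 2. node 1  ⊔preds={0,2,3}  new={0,2}  stable
  step 3. node 2  ⊔preds={0,2,3}  new={0,3}  old={}  +wl: 1
  step 4. node 1  ⊔preds={0,2,3}  new={0,2}  stable

Least fixpoint reached:
  node 0: {0,2,3}
  node 1: {0,2}
  node 2: {0,3}

{0,2,3}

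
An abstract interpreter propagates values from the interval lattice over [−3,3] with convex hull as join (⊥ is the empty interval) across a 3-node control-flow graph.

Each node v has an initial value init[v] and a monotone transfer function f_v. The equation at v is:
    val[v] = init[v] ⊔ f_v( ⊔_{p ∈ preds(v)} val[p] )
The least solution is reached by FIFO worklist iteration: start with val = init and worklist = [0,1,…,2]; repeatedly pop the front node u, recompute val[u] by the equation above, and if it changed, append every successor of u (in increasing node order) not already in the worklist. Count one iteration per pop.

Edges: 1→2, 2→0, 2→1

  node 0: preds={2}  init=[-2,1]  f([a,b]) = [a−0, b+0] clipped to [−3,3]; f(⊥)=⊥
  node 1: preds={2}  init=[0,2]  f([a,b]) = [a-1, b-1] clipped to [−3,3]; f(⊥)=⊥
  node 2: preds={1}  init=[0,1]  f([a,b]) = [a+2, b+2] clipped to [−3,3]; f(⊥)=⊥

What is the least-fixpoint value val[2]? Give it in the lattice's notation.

[0,3]

Trace (5 dequeues):
  [1] u=0 | in [0,1] | out [-2,1] | ==
  [2] u=1 | in [0,1] | out [-1,2] | prev [0,2] | push {}
  [3] u=2 | in [-1,2] | out [0,3] | prev [0,1] | push {0,1}
  [4] u=0 | in [0,3] | out [-2,3] | prev [-2,1] | push {}
  [5] u=1 | in [0,3] | out [-1,2] | ==

Converged values:
  [0] [-2,3]
  [1] [-1,2]
  [2] [0,3]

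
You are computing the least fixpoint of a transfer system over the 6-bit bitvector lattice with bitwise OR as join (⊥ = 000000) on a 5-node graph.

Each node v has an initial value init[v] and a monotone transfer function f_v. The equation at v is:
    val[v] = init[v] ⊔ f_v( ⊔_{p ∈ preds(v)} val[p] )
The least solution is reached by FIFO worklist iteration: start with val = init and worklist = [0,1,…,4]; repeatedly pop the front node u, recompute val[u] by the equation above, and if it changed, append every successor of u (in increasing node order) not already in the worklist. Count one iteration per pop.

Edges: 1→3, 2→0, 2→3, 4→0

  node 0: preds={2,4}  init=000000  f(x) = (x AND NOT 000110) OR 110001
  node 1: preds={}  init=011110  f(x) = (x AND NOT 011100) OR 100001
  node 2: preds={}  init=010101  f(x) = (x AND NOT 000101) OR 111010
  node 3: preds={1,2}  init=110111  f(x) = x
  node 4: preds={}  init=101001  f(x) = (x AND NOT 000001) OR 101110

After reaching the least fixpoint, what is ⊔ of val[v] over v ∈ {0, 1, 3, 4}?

Trace (6 dequeues):
  [1] u=0 | in 111101 | out 111001 | prev 000000 | push {}
  [2] u=1 | in 000000 | out 111111 | prev 011110 | push {}
  [3] u=2 | in 000000 | out 111111 | prev 010101 | push {0}
  [4] u=3 | in 111111 | out 111111 | prev 110111 | push {}
  [5] u=4 | in 000000 | out 101111 | prev 101001 | push {}
  [6] u=0 | in 111111 | out 111001 | ==

Converged values:
  [0] 111001
  [1] 111111
  [2] 111111
  [3] 111111
  [4] 101111

111111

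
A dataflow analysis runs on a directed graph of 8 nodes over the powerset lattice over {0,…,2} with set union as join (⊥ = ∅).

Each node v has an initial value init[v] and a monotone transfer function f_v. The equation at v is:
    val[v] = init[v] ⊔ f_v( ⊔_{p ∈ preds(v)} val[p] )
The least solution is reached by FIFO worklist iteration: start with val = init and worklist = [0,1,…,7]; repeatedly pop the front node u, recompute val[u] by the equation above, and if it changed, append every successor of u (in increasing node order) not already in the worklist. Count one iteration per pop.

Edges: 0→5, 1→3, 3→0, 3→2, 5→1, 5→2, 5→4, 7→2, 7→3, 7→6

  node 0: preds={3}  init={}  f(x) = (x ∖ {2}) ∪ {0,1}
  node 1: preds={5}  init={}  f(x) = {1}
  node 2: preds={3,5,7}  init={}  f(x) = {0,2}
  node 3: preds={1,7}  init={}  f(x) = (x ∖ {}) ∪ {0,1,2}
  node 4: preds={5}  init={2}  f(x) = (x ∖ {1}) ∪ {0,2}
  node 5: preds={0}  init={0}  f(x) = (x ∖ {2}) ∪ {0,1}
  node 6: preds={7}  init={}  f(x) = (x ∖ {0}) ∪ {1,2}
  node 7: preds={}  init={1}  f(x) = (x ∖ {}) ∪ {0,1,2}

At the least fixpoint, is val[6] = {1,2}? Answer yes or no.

yes

Iteration log — 14 steps:
  step 1. node 0  ⊔preds={}  new={0,1}  old={}  +wl: 
  step 2. node 1  ⊔preds={0}  new={1}  old={}  +wl: 
  step 3. node 2  ⊔preds={0,1}  new={0,2}  old={}  +wl: 
  step 4. node 3  ⊔preds={1}  new={0,1,2}  old={}  +wl: 0,2
  step 5. node 4  ⊔preds={0}  new={0,2}  old={2}  +wl: 
  step 6. node 5  ⊔preds={0,1}  new={0,1}  old={0}  +wl: 1,4
  step 7. node 6  ⊔preds={1}  new={1,2}  old={}  +wl: 
  step 8. node 7  ⊔preds={}  new={0,1,2}  old={1}  +wl: 3,6
  step 9. node 0  ⊔preds={0,1,2}  new={0,1}  stable
  step 10. node 2  ⊔preds={0,1,2}  new={0,2}  stable
  step 11. node 1  ⊔preds={0,1}  new={1}  stable
  step 12. node 4  ⊔preds={0,1}  new={0,2}  stable
  step 13. node 3  ⊔preds={0,1,2}  new={0,1,2}  stable
  step 14. node 6  ⊔preds={0,1,2}  new={1,2}  stable

Least fixpoint reached:
  node 0: {0,1}
  node 1: {1}
  node 2: {0,2}
  node 3: {0,1,2}
  node 4: {0,2}
  node 5: {0,1}
  node 6: {1,2}
  node 7: {0,1,2}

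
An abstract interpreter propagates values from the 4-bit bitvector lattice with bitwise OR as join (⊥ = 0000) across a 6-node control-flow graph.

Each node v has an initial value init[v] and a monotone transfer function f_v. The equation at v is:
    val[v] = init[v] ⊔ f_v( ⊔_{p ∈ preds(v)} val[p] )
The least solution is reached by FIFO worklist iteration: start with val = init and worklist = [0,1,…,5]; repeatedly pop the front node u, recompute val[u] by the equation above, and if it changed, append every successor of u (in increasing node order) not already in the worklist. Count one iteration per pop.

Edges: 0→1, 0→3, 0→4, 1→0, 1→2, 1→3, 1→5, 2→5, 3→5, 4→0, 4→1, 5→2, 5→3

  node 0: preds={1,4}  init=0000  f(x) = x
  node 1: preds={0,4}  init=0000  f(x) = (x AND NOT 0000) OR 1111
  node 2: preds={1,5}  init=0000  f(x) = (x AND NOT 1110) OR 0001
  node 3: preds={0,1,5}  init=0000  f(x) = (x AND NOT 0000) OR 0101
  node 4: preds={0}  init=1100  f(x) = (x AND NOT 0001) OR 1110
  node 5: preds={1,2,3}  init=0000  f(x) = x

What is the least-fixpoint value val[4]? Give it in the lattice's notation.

Iteration log — 11 steps:
  step 1. node 0  ⊔preds=1100  new=1100  old=0000  +wl: 
  step 2. node 1  ⊔preds=1100  new=1111  old=0000  +wl: 0
  step 3. node 2  ⊔preds=1111  new=0001  old=0000  +wl: 
  step 4. node 3  ⊔preds=1111  new=1111  old=0000  +wl: 
  step 5. node 4  ⊔preds=1100  new=1110  old=1100  +wl: 1
  step 6. node 5  ⊔preds=1111  new=1111  old=0000  +wl: 2,3
  step 7. node 0  ⊔preds=1111  new=1111  old=1100  +wl: 4
  step 8. node 1  ⊔preds=1111  new=1111  stable
  step 9. node 2  ⊔preds=1111  new=0001  stable
  step 10. node 3  ⊔preds=1111  new=1111  stable
  step 11. node 4  ⊔preds=1111  new=1110  stable

Least fixpoint reached:
  node 0: 1111
  node 1: 1111
  node 2: 0001
  node 3: 1111
  node 4: 1110
  node 5: 1111

1110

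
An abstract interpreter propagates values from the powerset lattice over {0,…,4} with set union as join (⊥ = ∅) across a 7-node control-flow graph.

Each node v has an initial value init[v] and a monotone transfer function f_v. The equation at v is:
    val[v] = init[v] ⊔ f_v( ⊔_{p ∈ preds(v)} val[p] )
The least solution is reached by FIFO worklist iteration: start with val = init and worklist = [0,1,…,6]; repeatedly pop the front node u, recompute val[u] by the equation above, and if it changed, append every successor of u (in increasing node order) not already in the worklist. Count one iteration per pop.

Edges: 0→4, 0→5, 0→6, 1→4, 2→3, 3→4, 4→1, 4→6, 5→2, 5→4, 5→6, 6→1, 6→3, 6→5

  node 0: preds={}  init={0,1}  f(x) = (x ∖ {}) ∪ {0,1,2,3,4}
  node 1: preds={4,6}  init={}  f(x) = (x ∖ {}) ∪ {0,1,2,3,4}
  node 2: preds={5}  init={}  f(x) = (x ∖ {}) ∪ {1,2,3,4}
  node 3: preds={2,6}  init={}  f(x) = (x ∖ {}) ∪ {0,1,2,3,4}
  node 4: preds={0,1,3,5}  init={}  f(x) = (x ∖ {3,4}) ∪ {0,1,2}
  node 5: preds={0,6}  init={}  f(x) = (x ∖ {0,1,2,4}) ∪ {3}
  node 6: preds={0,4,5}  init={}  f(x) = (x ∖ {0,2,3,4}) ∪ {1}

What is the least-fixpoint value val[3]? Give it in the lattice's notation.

Trace (12 dequeues):
  [1] u=0 | in {} | out {0,1,2,3,4} | prev {0,1} | push {}
  [2] u=1 | in {} | out {0,1,2,3,4} | prev {} | push {}
  [3] u=2 | in {} | out {1,2,3,4} | prev {} | push {}
  [4] u=3 | in {1,2,3,4} | out {0,1,2,3,4} | prev {} | push {}
  [5] u=4 | in {0,1,2,3,4} | out {0,1,2} | prev {} | push {1}
  [6] u=5 | in {0,1,2,3,4} | out {3} | prev {} | push {2,4}
  [7] u=6 | in {0,1,2,3,4} | out {1} | prev {} | push {3,5}
  [8] u=1 | in {0,1,2} | out {0,1,2,3,4} | ==
  [9] u=2 | in {3} | out {1,2,3,4} | ==
  [10] u=4 | in {0,1,2,3,4} | out {0,1,2} | ==
  [11] u=3 | in {1,2,3,4} | out {0,1,2,3,4} | ==
  [12] u=5 | in {0,1,2,3,4} | out {3} | ==

Converged values:
  [0] {0,1,2,3,4}
  [1] {0,1,2,3,4}
  [2] {1,2,3,4}
  [3] {0,1,2,3,4}
  [4] {0,1,2}
  [5] {3}
  [6] {1}

{0,1,2,3,4}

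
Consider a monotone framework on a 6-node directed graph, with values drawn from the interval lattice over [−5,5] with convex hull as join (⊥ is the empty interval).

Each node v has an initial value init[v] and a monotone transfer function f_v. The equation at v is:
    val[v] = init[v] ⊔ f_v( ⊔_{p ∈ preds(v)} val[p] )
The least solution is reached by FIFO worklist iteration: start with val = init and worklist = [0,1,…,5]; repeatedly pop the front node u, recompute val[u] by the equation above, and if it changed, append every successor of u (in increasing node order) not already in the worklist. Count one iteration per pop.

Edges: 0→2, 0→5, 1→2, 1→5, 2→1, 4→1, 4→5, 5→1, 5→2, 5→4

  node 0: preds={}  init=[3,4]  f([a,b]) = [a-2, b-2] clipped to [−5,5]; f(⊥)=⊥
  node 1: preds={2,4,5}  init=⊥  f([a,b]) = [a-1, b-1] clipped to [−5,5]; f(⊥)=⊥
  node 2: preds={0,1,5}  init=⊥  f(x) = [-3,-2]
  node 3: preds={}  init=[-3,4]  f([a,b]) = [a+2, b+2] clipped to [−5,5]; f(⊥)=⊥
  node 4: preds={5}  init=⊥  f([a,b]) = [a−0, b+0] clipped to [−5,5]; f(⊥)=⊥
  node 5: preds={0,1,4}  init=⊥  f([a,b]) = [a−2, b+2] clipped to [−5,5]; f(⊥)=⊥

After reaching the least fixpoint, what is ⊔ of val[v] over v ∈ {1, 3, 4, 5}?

[-5,5]

Worklist (15 pops):
  #1 pop 0: in=⊥ → [3,4] (no change)
  #2 pop 1: in=⊥ → ⊥ (no change)
  #3 pop 2: in=[3,4] → [-3,-2] (was ⊥); enqueue [1]
  #4 pop 3: in=⊥ → [-3,4] (no change)
  #5 pop 4: in=⊥ → ⊥ (no change)
  #6 pop 5: in=[3,4] → [1,5] (was ⊥); enqueue [2,4]
  #7 pop 1: in=[-3,5] → [-4,4] (was ⊥); enqueue [5]
  #8 pop 2: in=[-4,5] → [-3,-2] (no change)
  #9 pop 4: in=[1,5] → [1,5] (was ⊥); enqueue [1]
  #10 pop 5: in=[-4,5] → [-5,5] (was [1,5]); enqueue [2,4]
  #11 pop 1: in=[-5,5] → [-5,4] (was [-4,4]); enqueue [5]
  #12 pop 2: in=[-5,5] → [-3,-2] (no change)
  #13 pop 4: in=[-5,5] → [-5,5] (was [1,5]); enqueue [1]
  #14 pop 5: in=[-5,5] → [-5,5] (no change)
  #15 pop 1: in=[-5,5] → [-5,4] (no change)

Fixpoint:
  val[0] = [3,4]
  val[1] = [-5,4]
  val[2] = [-3,-2]
  val[3] = [-3,4]
  val[4] = [-5,5]
  val[5] = [-5,5]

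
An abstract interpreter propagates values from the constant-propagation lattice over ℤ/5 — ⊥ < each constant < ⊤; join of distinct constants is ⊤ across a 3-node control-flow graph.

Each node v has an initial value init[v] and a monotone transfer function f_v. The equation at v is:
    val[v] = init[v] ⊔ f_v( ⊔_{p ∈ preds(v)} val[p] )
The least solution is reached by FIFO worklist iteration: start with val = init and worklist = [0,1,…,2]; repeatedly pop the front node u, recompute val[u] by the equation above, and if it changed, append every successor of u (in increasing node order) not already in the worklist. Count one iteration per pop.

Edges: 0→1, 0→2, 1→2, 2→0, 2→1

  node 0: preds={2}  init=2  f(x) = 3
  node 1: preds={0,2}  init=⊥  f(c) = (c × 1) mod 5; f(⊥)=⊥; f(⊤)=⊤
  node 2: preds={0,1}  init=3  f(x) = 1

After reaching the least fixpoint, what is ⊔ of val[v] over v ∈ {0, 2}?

Iteration log — 5 steps:
  step 1. node 0  ⊔preds=3  new=⊤  old=2  +wl: 
  step 2. node 1  ⊔preds=⊤  new=⊤  old=⊥  +wl: 
  step 3. node 2  ⊔preds=⊤  new=⊤  old=3  +wl: 0,1
  step 4. node 0  ⊔preds=⊤  new=⊤  stable
  step 5. node 1  ⊔preds=⊤  new=⊤  stable

Least fixpoint reached:
  node 0: ⊤
  node 1: ⊤
  node 2: ⊤

⊤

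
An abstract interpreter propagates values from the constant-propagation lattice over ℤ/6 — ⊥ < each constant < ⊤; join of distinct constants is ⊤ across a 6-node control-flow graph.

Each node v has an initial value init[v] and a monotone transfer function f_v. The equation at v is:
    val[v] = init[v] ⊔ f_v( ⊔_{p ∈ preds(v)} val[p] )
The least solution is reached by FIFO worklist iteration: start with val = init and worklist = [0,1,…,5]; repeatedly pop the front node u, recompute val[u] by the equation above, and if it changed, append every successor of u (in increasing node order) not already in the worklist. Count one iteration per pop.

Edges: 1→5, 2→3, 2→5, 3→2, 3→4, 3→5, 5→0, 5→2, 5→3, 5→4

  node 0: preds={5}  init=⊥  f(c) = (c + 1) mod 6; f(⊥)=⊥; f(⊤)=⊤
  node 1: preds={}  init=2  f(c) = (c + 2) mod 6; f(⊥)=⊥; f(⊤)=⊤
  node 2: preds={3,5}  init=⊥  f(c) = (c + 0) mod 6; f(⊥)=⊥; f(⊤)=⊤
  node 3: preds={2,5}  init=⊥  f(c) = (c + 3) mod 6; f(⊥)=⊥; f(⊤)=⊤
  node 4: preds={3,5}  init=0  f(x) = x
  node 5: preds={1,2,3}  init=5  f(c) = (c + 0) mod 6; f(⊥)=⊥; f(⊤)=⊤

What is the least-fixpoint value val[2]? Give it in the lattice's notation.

Worklist (12 pops):
  #1 pop 0: in=5 → 0 (was ⊥); enqueue []
  #2 pop 1: in=⊥ → 2 (no change)
  #3 pop 2: in=5 → 5 (was ⊥); enqueue []
  #4 pop 3: in=5 → 2 (was ⊥); enqueue [2]
  #5 pop 4: in=⊤ → ⊤ (was 0); enqueue []
  #6 pop 5: in=⊤ → ⊤ (was 5); enqueue [0,3,4]
  #7 pop 2: in=⊤ → ⊤ (was 5); enqueue [5]
  #8 pop 0: in=⊤ → ⊤ (was 0); enqueue []
  #9 pop 3: in=⊤ → ⊤ (was 2); enqueue [2]
  #10 pop 4: in=⊤ → ⊤ (no change)
  #11 pop 5: in=⊤ → ⊤ (no change)
  #12 pop 2: in=⊤ → ⊤ (no change)

Fixpoint:
  val[0] = ⊤
  val[1] = 2
  val[2] = ⊤
  val[3] = ⊤
  val[4] = ⊤
  val[5] = ⊤

⊤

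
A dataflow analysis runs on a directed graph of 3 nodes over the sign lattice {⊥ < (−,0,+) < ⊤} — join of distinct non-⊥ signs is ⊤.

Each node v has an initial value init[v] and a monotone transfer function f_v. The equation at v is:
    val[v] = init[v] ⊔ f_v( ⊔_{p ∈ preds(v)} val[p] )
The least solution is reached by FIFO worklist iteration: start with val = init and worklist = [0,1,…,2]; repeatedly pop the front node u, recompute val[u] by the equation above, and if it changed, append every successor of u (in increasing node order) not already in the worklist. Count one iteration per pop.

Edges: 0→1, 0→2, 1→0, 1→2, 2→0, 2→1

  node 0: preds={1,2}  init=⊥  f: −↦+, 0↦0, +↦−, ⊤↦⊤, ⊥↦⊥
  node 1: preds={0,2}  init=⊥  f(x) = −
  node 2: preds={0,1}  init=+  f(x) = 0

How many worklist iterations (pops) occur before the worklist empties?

6

Iteration log — 6 steps:
  step 1. node 0  ⊔preds=+  new=−  old=⊥  +wl: 
  step 2. node 1  ⊔preds=⊤  new=−  old=⊥  +wl: 0
  step 3. node 2  ⊔preds=−  new=⊤  old=+  +wl: 1
  step 4. node 0  ⊔preds=⊤  new=⊤  old=−  +wl: 2
  step 5. node 1  ⊔preds=⊤  new=−  stable
  step 6. node 2  ⊔preds=⊤  new=⊤  stable

Least fixpoint reached:
  node 0: ⊤
  node 1: −
  node 2: ⊤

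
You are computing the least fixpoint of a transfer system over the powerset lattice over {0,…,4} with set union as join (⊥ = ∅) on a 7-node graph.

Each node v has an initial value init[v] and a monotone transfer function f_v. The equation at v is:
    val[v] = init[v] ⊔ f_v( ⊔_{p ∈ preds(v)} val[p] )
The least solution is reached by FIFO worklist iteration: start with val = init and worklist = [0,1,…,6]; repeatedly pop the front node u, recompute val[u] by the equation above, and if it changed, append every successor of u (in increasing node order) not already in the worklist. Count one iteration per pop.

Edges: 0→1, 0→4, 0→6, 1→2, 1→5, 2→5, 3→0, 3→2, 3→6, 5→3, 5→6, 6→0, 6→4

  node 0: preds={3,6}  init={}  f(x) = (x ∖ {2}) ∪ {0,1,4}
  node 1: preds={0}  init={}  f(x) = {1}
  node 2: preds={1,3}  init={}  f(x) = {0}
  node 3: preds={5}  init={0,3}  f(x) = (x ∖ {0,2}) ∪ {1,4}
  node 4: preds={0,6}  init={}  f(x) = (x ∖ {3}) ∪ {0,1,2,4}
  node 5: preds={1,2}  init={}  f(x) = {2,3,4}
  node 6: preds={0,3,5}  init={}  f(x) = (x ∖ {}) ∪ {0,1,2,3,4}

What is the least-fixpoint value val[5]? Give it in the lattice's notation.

Worklist (11 pops):
  #1 pop 0: in={0,3} → {0,1,3,4} (was {}); enqueue []
  #2 pop 1: in={0,1,3,4} → {1} (was {}); enqueue []
  #3 pop 2: in={0,1,3} → {0} (was {}); enqueue []
  #4 pop 3: in={} → {0,1,3,4} (was {0,3}); enqueue [0,2]
  #5 pop 4: in={0,1,3,4} → {0,1,2,4} (was {}); enqueue []
  #6 pop 5: in={0,1} → {2,3,4} (was {}); enqueue [3]
  #7 pop 6: in={0,1,2,3,4} → {0,1,2,3,4} (was {}); enqueue [4]
  #8 pop 0: in={0,1,2,3,4} → {0,1,3,4} (no change)
  #9 pop 2: in={0,1,3,4} → {0} (no change)
  #10 pop 3: in={2,3,4} → {0,1,3,4} (no change)
  #11 pop 4: in={0,1,2,3,4} → {0,1,2,4} (no change)

Fixpoint:
  val[0] = {0,1,3,4}
  val[1] = {1}
  val[2] = {0}
  val[3] = {0,1,3,4}
  val[4] = {0,1,2,4}
  val[5] = {2,3,4}
  val[6] = {0,1,2,3,4}

{2,3,4}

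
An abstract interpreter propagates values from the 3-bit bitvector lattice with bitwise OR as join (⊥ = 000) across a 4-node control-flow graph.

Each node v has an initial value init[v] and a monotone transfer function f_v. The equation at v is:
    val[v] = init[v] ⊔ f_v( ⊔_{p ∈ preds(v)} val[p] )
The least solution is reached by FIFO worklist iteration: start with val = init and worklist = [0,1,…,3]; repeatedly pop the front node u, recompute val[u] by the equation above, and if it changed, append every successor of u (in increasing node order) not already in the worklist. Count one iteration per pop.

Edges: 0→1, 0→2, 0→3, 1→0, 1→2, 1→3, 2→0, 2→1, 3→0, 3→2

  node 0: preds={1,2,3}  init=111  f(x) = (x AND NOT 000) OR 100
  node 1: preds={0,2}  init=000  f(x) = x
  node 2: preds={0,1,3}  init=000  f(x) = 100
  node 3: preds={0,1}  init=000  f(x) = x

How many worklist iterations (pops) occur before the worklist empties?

Iteration log — 7 steps:
  step 1. node 0  ⊔preds=000  new=111  stable
  step 2. node 1  ⊔preds=111  new=111  old=000  +wl: 0
  step 3. node 2  ⊔preds=111  new=100  old=000  +wl: 1
  step 4. node 3  ⊔preds=111  new=111  old=000  +wl: 2
  step 5. node 0  ⊔preds=111  new=111  stable
  step 6. node 1  ⊔preds=111  new=111  stable
  step 7. node 2  ⊔preds=111  new=100  stable

Least fixpoint reached:
  node 0: 111
  node 1: 111
  node 2: 100
  node 3: 111

7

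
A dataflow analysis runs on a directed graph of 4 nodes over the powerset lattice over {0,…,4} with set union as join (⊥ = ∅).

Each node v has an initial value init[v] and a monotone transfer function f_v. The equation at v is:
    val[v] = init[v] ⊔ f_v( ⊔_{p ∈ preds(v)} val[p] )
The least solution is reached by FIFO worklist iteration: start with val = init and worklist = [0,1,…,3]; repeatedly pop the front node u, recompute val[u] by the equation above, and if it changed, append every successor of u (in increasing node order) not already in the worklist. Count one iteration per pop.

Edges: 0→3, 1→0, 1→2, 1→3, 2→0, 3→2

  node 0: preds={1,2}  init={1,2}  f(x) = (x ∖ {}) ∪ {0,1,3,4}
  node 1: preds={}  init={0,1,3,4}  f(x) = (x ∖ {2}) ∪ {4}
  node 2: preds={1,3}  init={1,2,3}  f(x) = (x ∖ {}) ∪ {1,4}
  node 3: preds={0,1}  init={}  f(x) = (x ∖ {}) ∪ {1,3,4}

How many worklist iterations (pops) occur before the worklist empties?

Iteration log — 6 steps:
  step 1. node 0  ⊔preds={0,1,2,3,4}  new={0,1,2,3,4}  old={1,2}  +wl: 
  step 2. node 1  ⊔preds={}  new={0,1,3,4}  stable
  step 3. node 2  ⊔preds={0,1,3,4}  new={0,1,2,3,4}  old={1,2,3}  +wl: 0
  step 4. node 3  ⊔preds={0,1,2,3,4}  new={0,1,2,3,4}  old={}  +wl: 2
  step 5. node 0  ⊔preds={0,1,2,3,4}  new={0,1,2,3,4}  stable
  step 6. node 2  ⊔preds={0,1,2,3,4}  new={0,1,2,3,4}  stable

Least fixpoint reached:
  node 0: {0,1,2,3,4}
  node 1: {0,1,3,4}
  node 2: {0,1,2,3,4}
  node 3: {0,1,2,3,4}

6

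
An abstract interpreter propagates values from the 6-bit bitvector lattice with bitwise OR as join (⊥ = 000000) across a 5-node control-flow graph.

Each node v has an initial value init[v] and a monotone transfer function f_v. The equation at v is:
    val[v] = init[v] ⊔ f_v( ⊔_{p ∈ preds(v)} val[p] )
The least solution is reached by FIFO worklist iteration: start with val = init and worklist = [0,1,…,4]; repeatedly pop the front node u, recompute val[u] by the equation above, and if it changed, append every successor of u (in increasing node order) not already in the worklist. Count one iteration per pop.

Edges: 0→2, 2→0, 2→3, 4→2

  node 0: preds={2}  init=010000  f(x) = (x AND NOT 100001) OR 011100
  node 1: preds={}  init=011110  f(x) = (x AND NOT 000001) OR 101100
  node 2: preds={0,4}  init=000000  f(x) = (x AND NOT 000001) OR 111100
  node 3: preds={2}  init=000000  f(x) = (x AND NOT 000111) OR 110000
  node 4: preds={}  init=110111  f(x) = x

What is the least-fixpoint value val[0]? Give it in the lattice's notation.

011110

Worklist (7 pops):
  #1 pop 0: in=000000 → 011100 (was 010000); enqueue []
  #2 pop 1: in=000000 → 111110 (was 011110); enqueue []
  #3 pop 2: in=111111 → 111110 (was 000000); enqueue [0]
  #4 pop 3: in=111110 → 111000 (was 000000); enqueue []
  #5 pop 4: in=000000 → 110111 (no change)
  #6 pop 0: in=111110 → 011110 (was 011100); enqueue [2]
  #7 pop 2: in=111111 → 111110 (no change)

Fixpoint:
  val[0] = 011110
  val[1] = 111110
  val[2] = 111110
  val[3] = 111000
  val[4] = 110111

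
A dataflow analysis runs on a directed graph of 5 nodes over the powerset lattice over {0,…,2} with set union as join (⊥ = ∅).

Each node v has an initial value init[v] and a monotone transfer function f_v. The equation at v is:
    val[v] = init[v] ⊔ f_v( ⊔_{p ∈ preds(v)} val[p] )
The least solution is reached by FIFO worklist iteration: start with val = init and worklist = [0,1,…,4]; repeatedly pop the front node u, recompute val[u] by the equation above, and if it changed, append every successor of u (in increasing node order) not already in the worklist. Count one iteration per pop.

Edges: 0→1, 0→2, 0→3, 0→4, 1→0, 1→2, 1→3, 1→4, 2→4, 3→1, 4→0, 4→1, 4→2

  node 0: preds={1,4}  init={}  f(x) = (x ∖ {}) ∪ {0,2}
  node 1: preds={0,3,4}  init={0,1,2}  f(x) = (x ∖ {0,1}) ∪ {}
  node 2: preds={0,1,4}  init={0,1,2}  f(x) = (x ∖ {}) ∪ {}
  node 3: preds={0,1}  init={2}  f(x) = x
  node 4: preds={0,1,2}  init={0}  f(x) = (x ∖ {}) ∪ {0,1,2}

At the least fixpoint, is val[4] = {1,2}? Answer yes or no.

no

Trace (8 dequeues):
  [1] u=0 | in {0,1,2} | out {0,1,2} | prev {} | push {}
  [2] u=1 | in {0,1,2} | out {0,1,2} | ==
  [3] u=2 | in {0,1,2} | out {0,1,2} | ==
  [4] u=3 | in {0,1,2} | out {0,1,2} | prev {2} | push {1}
  [5] u=4 | in {0,1,2} | out {0,1,2} | prev {0} | push {0,2}
  [6] u=1 | in {0,1,2} | out {0,1,2} | ==
  [7] u=0 | in {0,1,2} | out {0,1,2} | ==
  [8] u=2 | in {0,1,2} | out {0,1,2} | ==

Converged values:
  [0] {0,1,2}
  [1] {0,1,2}
  [2] {0,1,2}
  [3] {0,1,2}
  [4] {0,1,2}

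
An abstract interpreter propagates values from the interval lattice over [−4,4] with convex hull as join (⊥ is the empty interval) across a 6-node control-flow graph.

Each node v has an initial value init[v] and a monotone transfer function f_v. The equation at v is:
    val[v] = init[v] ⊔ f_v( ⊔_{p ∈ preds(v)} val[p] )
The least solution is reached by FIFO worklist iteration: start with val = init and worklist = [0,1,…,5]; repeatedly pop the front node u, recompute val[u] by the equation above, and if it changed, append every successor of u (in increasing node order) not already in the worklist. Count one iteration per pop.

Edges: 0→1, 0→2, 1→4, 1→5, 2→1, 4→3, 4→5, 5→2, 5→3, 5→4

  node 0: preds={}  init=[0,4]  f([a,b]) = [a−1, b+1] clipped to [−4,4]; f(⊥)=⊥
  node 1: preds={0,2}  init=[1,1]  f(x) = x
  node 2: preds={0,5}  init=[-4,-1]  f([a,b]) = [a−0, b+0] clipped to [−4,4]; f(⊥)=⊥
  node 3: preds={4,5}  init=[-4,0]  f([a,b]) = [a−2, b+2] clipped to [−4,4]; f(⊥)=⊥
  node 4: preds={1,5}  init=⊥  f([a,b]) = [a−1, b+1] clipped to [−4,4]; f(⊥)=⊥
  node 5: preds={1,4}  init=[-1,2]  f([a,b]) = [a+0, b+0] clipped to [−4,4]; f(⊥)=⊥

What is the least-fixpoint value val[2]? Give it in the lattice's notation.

Trace (10 dequeues):
  [1] u=0 | in ⊥ | out [0,4] | ==
  [2] u=1 | in [-4,4] | out [-4,4] | prev [1,1] | push {}
  [3] u=2 | in [-1,4] | out [-4,4] | prev [-4,-1] | push {1}
  [4] u=3 | in [-1,2] | out [-4,4] | prev [-4,0] | push {}
  [5] u=4 | in [-4,4] | out [-4,4] | prev ⊥ | push {3}
  [6] u=5 | in [-4,4] | out [-4,4] | prev [-1,2] | push {2,4}
  [7] u=1 | in [-4,4] | out [-4,4] | ==
  [8] u=3 | in [-4,4] | out [-4,4] | ==
  [9] u=2 | in [-4,4] | out [-4,4] | ==
  [10] u=4 | in [-4,4] | out [-4,4] | ==

Converged values:
  [0] [0,4]
  [1] [-4,4]
  [2] [-4,4]
  [3] [-4,4]
  [4] [-4,4]
  [5] [-4,4]

[-4,4]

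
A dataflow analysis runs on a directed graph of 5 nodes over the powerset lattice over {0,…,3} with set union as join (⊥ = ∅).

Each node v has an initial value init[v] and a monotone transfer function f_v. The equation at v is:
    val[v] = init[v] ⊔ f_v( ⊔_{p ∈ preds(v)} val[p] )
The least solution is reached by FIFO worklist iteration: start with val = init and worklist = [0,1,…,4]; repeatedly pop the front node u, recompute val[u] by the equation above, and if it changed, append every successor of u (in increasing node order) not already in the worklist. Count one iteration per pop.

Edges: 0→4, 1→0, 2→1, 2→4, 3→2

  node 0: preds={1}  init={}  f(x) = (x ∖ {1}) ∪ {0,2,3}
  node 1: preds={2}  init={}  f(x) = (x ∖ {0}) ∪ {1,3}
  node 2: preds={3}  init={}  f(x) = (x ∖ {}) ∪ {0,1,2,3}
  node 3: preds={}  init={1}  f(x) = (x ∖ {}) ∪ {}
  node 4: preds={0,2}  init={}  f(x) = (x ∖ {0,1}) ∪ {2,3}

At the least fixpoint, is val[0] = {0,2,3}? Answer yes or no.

yes

Trace (8 dequeues):
  [1] u=0 | in {} | out {0,2,3} | prev {} | push {}
  [2] u=1 | in {} | out {1,3} | prev {} | push {0}
  [3] u=2 | in {1} | out {0,1,2,3} | prev {} | push {1}
  [4] u=3 | in {} | out {1} | ==
  [5] u=4 | in {0,1,2,3} | out {2,3} | prev {} | push {}
  [6] u=0 | in {1,3} | out {0,2,3} | ==
  [7] u=1 | in {0,1,2,3} | out {1,2,3} | prev {1,3} | push {0}
  [8] u=0 | in {1,2,3} | out {0,2,3} | ==

Converged values:
  [0] {0,2,3}
  [1] {1,2,3}
  [2] {0,1,2,3}
  [3] {1}
  [4] {2,3}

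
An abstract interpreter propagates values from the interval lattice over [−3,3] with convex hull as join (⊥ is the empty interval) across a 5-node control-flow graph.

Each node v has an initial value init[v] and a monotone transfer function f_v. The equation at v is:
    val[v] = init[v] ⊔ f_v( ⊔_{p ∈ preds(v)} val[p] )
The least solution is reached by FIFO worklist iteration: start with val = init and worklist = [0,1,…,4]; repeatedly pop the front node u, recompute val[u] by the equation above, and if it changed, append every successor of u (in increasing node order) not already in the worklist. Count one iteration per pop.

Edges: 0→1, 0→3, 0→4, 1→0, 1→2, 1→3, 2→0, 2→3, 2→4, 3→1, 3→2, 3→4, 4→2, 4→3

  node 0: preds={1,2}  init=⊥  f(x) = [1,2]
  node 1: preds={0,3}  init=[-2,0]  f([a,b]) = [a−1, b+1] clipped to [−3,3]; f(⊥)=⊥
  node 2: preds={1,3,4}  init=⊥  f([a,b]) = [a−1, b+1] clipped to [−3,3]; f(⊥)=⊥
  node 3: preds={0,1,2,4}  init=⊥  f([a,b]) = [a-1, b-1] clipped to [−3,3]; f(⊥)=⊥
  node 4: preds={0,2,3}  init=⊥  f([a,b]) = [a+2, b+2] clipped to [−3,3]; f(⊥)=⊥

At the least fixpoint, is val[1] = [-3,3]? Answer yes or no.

yes

Worklist (10 pops):
  #1 pop 0: in=[-2,0] → [1,2] (was ⊥); enqueue []
  #2 pop 1: in=[1,2] → [-2,3] (was [-2,0]); enqueue [0]
  #3 pop 2: in=[-2,3] → [-3,3] (was ⊥); enqueue []
  #4 pop 3: in=[-3,3] → [-3,2] (was ⊥); enqueue [1,2]
  #5 pop 4: in=[-3,3] → [-1,3] (was ⊥); enqueue [3]
  #6 pop 0: in=[-3,3] → [1,2] (no change)
  #7 pop 1: in=[-3,2] → [-3,3] (was [-2,3]); enqueue [0]
  #8 pop 2: in=[-3,3] → [-3,3] (no change)
  #9 pop 3: in=[-3,3] → [-3,2] (no change)
  #10 pop 0: in=[-3,3] → [1,2] (no change)

Fixpoint:
  val[0] = [1,2]
  val[1] = [-3,3]
  val[2] = [-3,3]
  val[3] = [-3,2]
  val[4] = [-1,3]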